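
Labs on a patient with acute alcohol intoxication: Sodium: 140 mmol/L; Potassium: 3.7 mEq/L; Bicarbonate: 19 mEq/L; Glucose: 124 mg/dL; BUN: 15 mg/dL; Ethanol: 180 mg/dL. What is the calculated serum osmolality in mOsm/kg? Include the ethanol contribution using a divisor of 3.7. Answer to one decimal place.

Calculated osmolality = 2·Na + glucose/18 + BUN/2.8 + ethanol/3.7
= 2·140 + 124/18 + 15/2.8 + 180/3.7
= 280 + 6.89 + 5.36 + 48.65
= 340.9 mOsm/kg

340.9 mOsm/kg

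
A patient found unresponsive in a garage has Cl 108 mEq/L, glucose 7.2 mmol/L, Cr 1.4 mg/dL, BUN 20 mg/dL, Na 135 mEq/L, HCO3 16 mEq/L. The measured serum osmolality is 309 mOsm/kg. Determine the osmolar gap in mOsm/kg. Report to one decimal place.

Calculated osmolality = 2·Na + glucose + BUN/2.8
= 2·135 + 7.2 + 20/2.8
= 270 + 7.20 + 7.14
= 284.34 mOsm/kg ≈ 284.3 mOsm/kg
Osmolar gap = measured − calculated = 309 − 284.3 = 24.7 mOsm/kg

24.7 mOsm/kg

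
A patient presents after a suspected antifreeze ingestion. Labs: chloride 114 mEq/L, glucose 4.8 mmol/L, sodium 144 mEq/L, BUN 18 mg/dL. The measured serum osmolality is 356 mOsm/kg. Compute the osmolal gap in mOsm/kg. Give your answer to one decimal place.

56.8 mOsm/kg

Calculated osmolality = 2·Na + glucose + BUN/2.8
= 2·144 + 4.8 + 18/2.8
= 288 + 4.80 + 6.43
= 299.23 mOsm/kg ≈ 299.2 mOsm/kg
Osmolar gap = measured − calculated = 356 − 299.2 = 56.8 mOsm/kg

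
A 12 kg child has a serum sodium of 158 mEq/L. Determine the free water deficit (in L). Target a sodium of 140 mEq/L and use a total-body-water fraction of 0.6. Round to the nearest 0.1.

TBW = 0.6 · 12 = 7.2 L
Free water deficit = TBW · (Na/140 − 1)
= 7.2 · (158/140 − 1)
= 7.2 · 0.1286
= 0.93 L

0.9 L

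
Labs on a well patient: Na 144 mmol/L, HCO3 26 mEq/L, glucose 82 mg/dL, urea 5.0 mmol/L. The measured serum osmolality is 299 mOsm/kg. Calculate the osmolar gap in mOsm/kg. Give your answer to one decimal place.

Calculated osmolality = 2·Na + glucose/18 + urea
= 2·144 + 82/18 + 5
= 288 + 4.56 + 5
= 297.56 mOsm/kg ≈ 297.6 mOsm/kg
Osmolar gap = measured − calculated = 299 − 297.6 = 1.4 mOsm/kg

1.4 mOsm/kg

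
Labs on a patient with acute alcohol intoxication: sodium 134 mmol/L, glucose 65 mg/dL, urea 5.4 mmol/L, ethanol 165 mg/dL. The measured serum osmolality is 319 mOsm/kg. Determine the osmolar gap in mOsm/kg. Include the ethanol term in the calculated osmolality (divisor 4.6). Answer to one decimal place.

6.1 mOsm/kg

Calculated osmolality = 2·Na + glucose/18 + urea + ethanol/4.6
= 2·134 + 65/18 + 5.4 + 165/4.6
= 268 + 3.61 + 5.40 + 35.87
= 312.88 mOsm/kg ≈ 312.9 mOsm/kg
Osmolar gap = measured − calculated = 319 − 312.9 = 6.1 mOsm/kg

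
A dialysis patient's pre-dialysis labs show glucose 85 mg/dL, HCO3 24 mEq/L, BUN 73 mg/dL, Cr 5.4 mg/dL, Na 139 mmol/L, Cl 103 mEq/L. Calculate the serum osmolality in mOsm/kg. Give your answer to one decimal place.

308.8 mOsm/kg

Calculated osmolality = 2·Na + glucose/18 + BUN/2.8
= 2·139 + 85/18 + 73/2.8
= 278 + 4.72 + 26.07
= 308.79 mOsm/kg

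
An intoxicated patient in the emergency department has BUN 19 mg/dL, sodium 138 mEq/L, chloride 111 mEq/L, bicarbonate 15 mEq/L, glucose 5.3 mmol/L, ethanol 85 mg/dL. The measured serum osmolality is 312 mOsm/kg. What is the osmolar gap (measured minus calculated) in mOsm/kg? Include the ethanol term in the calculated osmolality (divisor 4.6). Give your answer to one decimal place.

5.4 mOsm/kg

Calculated osmolality = 2·Na + glucose + BUN/2.8 + ethanol/4.6
= 2·138 + 5.3 + 19/2.8 + 85/4.6
= 276 + 5.30 + 6.79 + 18.48
= 306.57 mOsm/kg ≈ 306.6 mOsm/kg
Osmolar gap = measured − calculated = 312 − 306.6 = 5.4 mOsm/kg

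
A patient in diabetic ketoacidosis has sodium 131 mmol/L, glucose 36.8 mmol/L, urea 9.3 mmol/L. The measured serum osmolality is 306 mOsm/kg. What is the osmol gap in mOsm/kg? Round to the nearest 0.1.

Calculated osmolality = 2·Na + glucose + urea
= 2·131 + 36.8 + 9.3
= 262 + 36.80 + 9.30
= 308.1 mOsm/kg ≈ 308.1 mOsm/kg
Osmolar gap = measured − calculated = 306 − 308.1 = -2.1 mOsm/kg

-2.1 mOsm/kg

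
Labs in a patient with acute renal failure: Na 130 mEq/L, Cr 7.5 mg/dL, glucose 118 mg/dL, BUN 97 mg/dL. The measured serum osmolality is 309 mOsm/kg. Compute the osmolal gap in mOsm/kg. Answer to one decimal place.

7.8 mOsm/kg

Calculated osmolality = 2·Na + glucose/18 + BUN/2.8
= 2·130 + 118/18 + 97/2.8
= 260 + 6.56 + 34.64
= 301.2 mOsm/kg ≈ 301.2 mOsm/kg
Osmolar gap = measured − calculated = 309 − 301.2 = 7.8 mOsm/kg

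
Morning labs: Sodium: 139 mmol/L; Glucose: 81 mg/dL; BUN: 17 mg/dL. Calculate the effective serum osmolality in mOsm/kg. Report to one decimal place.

282.5 mOsm/kg

Effective osmolality excludes urea (freely permeant across cell membranes):
2·Na + glucose/18
= 2·139 + 81/18
= 278 + 4.5
= 282.5 mOsm/kg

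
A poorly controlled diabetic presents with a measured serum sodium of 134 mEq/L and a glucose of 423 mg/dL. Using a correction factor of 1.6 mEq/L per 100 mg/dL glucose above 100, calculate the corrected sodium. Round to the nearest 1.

139 mEq/L

Corrected Na = measured Na + 1.6 · (glucose − 100)/100
= 134 + 1.6 · (423 − 100)/100
= 134 + 5.2
= 139.2 mEq/L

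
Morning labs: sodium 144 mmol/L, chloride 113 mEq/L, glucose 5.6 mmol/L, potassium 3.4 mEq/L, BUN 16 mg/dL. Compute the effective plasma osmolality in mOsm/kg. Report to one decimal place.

Effective osmolality excludes urea (freely permeant across cell membranes):
2·Na + glucose
= 2·144 + 5.6
= 288 + 5.6
= 293.6 mOsm/kg

293.6 mOsm/kg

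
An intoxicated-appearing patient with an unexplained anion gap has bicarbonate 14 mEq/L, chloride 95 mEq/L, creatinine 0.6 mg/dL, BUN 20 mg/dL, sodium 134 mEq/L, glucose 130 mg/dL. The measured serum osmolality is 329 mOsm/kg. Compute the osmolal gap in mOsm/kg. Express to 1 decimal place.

46.6 mOsm/kg

Calculated osmolality = 2·Na + glucose/18 + BUN/2.8
= 2·134 + 130/18 + 20/2.8
= 268 + 7.22 + 7.14
= 282.36 mOsm/kg ≈ 282.4 mOsm/kg
Osmolar gap = measured − calculated = 329 − 282.4 = 46.6 mOsm/kg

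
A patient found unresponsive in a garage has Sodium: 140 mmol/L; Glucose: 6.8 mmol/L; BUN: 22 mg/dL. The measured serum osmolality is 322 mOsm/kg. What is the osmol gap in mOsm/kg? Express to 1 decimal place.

27.3 mOsm/kg

Calculated osmolality = 2·Na + glucose + BUN/2.8
= 2·140 + 6.8 + 22/2.8
= 280 + 6.80 + 7.86
= 294.66 mOsm/kg ≈ 294.7 mOsm/kg
Osmolar gap = measured − calculated = 322 − 294.7 = 27.3 mOsm/kg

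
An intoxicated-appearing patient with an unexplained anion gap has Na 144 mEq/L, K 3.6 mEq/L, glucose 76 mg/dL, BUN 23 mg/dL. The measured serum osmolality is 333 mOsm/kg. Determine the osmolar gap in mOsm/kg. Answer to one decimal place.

32.6 mOsm/kg

Calculated osmolality = 2·Na + glucose/18 + BUN/2.8
= 2·144 + 76/18 + 23/2.8
= 288 + 4.22 + 8.21
= 300.43 mOsm/kg ≈ 300.4 mOsm/kg
Osmolar gap = measured − calculated = 333 − 300.4 = 32.6 mOsm/kg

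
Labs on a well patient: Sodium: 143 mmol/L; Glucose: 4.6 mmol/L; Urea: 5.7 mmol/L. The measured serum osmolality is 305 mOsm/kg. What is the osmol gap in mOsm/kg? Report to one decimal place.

8.7 mOsm/kg

Calculated osmolality = 2·Na + glucose + urea
= 2·143 + 4.6 + 5.7
= 286 + 4.60 + 5.70
= 296.3 mOsm/kg ≈ 296.3 mOsm/kg
Osmolar gap = measured − calculated = 305 − 296.3 = 8.7 mOsm/kg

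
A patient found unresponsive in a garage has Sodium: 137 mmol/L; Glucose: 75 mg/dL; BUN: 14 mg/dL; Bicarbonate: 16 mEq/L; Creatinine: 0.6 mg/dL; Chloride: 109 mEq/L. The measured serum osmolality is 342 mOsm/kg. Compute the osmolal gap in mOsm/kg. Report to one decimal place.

Calculated osmolality = 2·Na + glucose/18 + BUN/2.8
= 2·137 + 75/18 + 14/2.8
= 274 + 4.17 + 5
= 283.17 mOsm/kg ≈ 283.2 mOsm/kg
Osmolar gap = measured − calculated = 342 − 283.2 = 58.8 mOsm/kg

58.8 mOsm/kg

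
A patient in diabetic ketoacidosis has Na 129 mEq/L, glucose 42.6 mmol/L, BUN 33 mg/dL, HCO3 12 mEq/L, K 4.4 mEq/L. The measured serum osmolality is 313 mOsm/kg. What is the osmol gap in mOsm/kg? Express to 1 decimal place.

Calculated osmolality = 2·Na + glucose + BUN/2.8
= 2·129 + 42.6 + 33/2.8
= 258 + 42.60 + 11.79
= 312.39 mOsm/kg ≈ 312.4 mOsm/kg
Osmolar gap = measured − calculated = 313 − 312.4 = 0.6 mOsm/kg

0.6 mOsm/kg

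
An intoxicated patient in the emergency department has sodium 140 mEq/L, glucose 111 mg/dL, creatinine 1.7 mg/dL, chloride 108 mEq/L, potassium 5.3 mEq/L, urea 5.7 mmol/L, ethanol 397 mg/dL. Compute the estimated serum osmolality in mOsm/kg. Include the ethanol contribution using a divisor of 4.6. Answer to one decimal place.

378.2 mOsm/kg

Calculated osmolality = 2·Na + glucose/18 + urea + ethanol/4.6
= 2·140 + 111/18 + 5.7 + 397/4.6
= 280 + 6.17 + 5.70 + 86.30
= 378.17 mOsm/kg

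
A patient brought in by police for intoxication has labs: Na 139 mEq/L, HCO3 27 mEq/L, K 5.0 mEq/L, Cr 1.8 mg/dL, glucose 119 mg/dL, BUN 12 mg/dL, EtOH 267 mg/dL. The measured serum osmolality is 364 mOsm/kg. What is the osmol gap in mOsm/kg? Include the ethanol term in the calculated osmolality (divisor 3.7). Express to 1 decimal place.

Calculated osmolality = 2·Na + glucose/18 + BUN/2.8 + ethanol/3.7
= 2·139 + 119/18 + 12/2.8 + 267/3.7
= 278 + 6.61 + 4.29 + 72.16
= 361.06 mOsm/kg ≈ 361.1 mOsm/kg
Osmolar gap = measured − calculated = 364 − 361.1 = 2.9 mOsm/kg

2.9 mOsm/kg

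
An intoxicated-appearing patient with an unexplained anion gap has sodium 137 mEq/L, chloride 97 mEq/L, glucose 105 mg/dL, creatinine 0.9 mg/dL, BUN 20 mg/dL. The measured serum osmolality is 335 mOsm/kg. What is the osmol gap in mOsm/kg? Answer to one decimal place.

Calculated osmolality = 2·Na + glucose/18 + BUN/2.8
= 2·137 + 105/18 + 20/2.8
= 274 + 5.83 + 7.14
= 286.97 mOsm/kg ≈ 287.0 mOsm/kg
Osmolar gap = measured − calculated = 335 − 287.0 = 48.0 mOsm/kg

48.0 mOsm/kg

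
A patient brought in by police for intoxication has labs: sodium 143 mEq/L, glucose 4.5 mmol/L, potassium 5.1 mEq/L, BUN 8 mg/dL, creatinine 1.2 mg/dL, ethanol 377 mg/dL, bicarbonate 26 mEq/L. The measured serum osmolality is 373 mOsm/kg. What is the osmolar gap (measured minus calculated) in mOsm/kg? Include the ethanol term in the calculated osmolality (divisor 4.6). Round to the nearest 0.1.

-2.3 mOsm/kg

Calculated osmolality = 2·Na + glucose + BUN/2.8 + ethanol/4.6
= 2·143 + 4.5 + 8/2.8 + 377/4.6
= 286 + 4.50 + 2.86 + 81.96
= 375.32 mOsm/kg ≈ 375.3 mOsm/kg
Osmolar gap = measured − calculated = 373 − 375.3 = -2.3 mOsm/kg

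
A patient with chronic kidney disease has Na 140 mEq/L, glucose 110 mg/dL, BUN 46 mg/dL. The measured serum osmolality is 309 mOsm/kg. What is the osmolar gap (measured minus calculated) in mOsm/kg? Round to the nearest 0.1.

6.5 mOsm/kg

Calculated osmolality = 2·Na + glucose/18 + BUN/2.8
= 2·140 + 110/18 + 46/2.8
= 280 + 6.11 + 16.43
= 302.54 mOsm/kg ≈ 302.5 mOsm/kg
Osmolar gap = measured − calculated = 309 − 302.5 = 6.5 mOsm/kg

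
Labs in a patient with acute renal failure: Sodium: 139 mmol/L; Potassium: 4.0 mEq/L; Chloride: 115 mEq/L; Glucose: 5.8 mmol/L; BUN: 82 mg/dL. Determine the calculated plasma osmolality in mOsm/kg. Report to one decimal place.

313.1 mOsm/kg

Calculated osmolality = 2·Na + glucose + BUN/2.8
= 2·139 + 5.8 + 82/2.8
= 278 + 5.80 + 29.29
= 313.09 mOsm/kg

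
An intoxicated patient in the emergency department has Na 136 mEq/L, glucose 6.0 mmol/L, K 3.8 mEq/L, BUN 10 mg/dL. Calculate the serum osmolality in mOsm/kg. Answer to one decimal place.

281.6 mOsm/kg

Calculated osmolality = 2·Na + glucose + BUN/2.8
= 2·136 + 6 + 10/2.8
= 272 + 6 + 3.57
= 281.57 mOsm/kg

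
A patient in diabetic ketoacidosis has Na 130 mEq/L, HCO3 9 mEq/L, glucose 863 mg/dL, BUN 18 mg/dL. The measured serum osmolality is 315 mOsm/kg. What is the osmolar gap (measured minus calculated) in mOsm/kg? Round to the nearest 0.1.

0.6 mOsm/kg

Calculated osmolality = 2·Na + glucose/18 + BUN/2.8
= 2·130 + 863/18 + 18/2.8
= 260 + 47.94 + 6.43
= 314.37 mOsm/kg ≈ 314.4 mOsm/kg
Osmolar gap = measured − calculated = 315 − 314.4 = 0.6 mOsm/kg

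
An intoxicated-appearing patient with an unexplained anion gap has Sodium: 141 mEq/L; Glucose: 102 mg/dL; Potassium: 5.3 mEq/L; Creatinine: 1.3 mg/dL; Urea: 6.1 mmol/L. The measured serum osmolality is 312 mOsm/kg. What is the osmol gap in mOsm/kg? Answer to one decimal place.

18.2 mOsm/kg

Calculated osmolality = 2·Na + glucose/18 + urea
= 2·141 + 102/18 + 6.1
= 282 + 5.67 + 6.10
= 293.77 mOsm/kg ≈ 293.8 mOsm/kg
Osmolar gap = measured − calculated = 312 − 293.8 = 18.2 mOsm/kg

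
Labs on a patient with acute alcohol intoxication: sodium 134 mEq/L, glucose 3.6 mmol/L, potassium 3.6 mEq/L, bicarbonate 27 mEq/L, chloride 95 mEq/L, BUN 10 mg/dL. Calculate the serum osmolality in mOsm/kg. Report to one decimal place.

275.2 mOsm/kg

Calculated osmolality = 2·Na + glucose + BUN/2.8
= 2·134 + 3.6 + 10/2.8
= 268 + 3.60 + 3.57
= 275.17 mOsm/kg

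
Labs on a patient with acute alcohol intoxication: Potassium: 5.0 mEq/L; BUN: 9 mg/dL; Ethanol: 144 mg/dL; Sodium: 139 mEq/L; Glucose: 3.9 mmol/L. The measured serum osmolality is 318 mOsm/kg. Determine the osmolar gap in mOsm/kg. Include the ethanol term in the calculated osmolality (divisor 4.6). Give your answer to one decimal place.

1.6 mOsm/kg

Calculated osmolality = 2·Na + glucose + BUN/2.8 + ethanol/4.6
= 2·139 + 3.9 + 9/2.8 + 144/4.6
= 278 + 3.90 + 3.21 + 31.30
= 316.41 mOsm/kg ≈ 316.4 mOsm/kg
Osmolar gap = measured − calculated = 318 − 316.4 = 1.6 mOsm/kg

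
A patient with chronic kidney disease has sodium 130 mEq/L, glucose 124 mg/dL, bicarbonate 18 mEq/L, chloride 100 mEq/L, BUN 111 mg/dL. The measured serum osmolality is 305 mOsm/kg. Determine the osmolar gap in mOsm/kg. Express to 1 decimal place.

-1.5 mOsm/kg

Calculated osmolality = 2·Na + glucose/18 + BUN/2.8
= 2·130 + 124/18 + 111/2.8
= 260 + 6.89 + 39.64
= 306.53 mOsm/kg ≈ 306.5 mOsm/kg
Osmolar gap = measured − calculated = 305 − 306.5 = -1.5 mOsm/kg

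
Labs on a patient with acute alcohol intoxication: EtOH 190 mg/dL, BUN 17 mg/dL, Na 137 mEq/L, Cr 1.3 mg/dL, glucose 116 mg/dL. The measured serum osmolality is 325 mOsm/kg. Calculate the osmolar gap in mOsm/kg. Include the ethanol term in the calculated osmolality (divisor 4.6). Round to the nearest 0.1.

Calculated osmolality = 2·Na + glucose/18 + BUN/2.8 + ethanol/4.6
= 2·137 + 116/18 + 17/2.8 + 190/4.6
= 274 + 6.44 + 6.07 + 41.30
= 327.81 mOsm/kg ≈ 327.8 mOsm/kg
Osmolar gap = measured − calculated = 325 − 327.8 = -2.8 mOsm/kg

-2.8 mOsm/kg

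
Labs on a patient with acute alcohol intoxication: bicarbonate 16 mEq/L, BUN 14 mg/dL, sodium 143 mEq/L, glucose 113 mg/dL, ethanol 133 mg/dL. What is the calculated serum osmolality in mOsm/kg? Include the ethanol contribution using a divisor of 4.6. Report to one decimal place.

326.2 mOsm/kg

Calculated osmolality = 2·Na + glucose/18 + BUN/2.8 + ethanol/4.6
= 2·143 + 113/18 + 14/2.8 + 133/4.6
= 286 + 6.28 + 5 + 28.91
= 326.19 mOsm/kg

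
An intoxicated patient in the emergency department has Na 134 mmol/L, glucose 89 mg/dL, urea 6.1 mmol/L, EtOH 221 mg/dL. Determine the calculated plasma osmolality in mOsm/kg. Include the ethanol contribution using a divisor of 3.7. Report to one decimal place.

338.8 mOsm/kg

Calculated osmolality = 2·Na + glucose/18 + urea + ethanol/3.7
= 2·134 + 89/18 + 6.1 + 221/3.7
= 268 + 4.94 + 6.10 + 59.73
= 338.77 mOsm/kg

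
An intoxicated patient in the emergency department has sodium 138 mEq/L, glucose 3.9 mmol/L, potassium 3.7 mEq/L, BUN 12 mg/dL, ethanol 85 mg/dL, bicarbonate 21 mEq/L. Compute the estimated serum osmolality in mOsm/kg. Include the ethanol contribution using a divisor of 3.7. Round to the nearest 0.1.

Calculated osmolality = 2·Na + glucose + BUN/2.8 + ethanol/3.7
= 2·138 + 3.9 + 12/2.8 + 85/3.7
= 276 + 3.90 + 4.29 + 22.97
= 307.16 mOsm/kg

307.2 mOsm/kg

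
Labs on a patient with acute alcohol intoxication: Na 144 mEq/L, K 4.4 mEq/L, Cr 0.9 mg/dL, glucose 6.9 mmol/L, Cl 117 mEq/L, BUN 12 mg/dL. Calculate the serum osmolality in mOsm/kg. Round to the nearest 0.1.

299.2 mOsm/kg

Calculated osmolality = 2·Na + glucose + BUN/2.8
= 2·144 + 6.9 + 12/2.8
= 288 + 6.90 + 4.29
= 299.19 mOsm/kg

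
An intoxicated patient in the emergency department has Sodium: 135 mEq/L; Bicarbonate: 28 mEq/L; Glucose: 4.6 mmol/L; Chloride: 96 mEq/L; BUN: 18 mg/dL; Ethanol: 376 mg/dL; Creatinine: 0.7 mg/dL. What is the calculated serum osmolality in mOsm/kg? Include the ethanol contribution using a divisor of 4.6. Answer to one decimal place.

Calculated osmolality = 2·Na + glucose + BUN/2.8 + ethanol/4.6
= 2·135 + 4.6 + 18/2.8 + 376/4.6
= 270 + 4.60 + 6.43 + 81.74
= 362.77 mOsm/kg

362.8 mOsm/kg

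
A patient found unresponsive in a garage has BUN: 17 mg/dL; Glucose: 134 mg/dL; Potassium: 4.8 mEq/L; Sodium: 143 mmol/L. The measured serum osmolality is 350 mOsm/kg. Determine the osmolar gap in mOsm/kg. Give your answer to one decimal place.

Calculated osmolality = 2·Na + glucose/18 + BUN/2.8
= 2·143 + 134/18 + 17/2.8
= 286 + 7.44 + 6.07
= 299.51 mOsm/kg ≈ 299.5 mOsm/kg
Osmolar gap = measured − calculated = 350 − 299.5 = 50.5 mOsm/kg

50.5 mOsm/kg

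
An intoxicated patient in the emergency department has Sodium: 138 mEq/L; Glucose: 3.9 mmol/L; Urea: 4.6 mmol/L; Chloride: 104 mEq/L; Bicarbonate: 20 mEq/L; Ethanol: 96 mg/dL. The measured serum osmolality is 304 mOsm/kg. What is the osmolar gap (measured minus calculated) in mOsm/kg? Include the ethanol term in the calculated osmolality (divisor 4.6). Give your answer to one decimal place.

-1.4 mOsm/kg

Calculated osmolality = 2·Na + glucose + urea + ethanol/4.6
= 2·138 + 3.9 + 4.6 + 96/4.6
= 276 + 3.90 + 4.60 + 20.87
= 305.37 mOsm/kg ≈ 305.4 mOsm/kg
Osmolar gap = measured − calculated = 304 − 305.4 = -1.4 mOsm/kg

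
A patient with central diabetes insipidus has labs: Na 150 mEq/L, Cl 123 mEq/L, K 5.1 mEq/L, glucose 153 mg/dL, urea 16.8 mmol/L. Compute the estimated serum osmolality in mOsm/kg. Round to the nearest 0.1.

Calculated osmolality = 2·Na + glucose/18 + urea
= 2·150 + 153/18 + 16.8
= 300 + 8.50 + 16.80
= 325.3 mOsm/kg

325.3 mOsm/kg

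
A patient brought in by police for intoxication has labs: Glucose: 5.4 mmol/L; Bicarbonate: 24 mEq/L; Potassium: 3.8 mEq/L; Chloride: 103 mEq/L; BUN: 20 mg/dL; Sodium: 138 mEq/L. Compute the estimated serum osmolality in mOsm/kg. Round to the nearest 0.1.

288.5 mOsm/kg

Calculated osmolality = 2·Na + glucose + BUN/2.8
= 2·138 + 5.4 + 20/2.8
= 276 + 5.40 + 7.14
= 288.54 mOsm/kg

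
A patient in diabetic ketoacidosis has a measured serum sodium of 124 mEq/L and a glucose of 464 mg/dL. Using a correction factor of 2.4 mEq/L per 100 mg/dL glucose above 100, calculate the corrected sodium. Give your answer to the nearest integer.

Corrected Na = measured Na + 2.4 · (glucose − 100)/100
= 124 + 2.4 · (464 − 100)/100
= 124 + 8.7
= 132.7 mEq/L

133 mEq/L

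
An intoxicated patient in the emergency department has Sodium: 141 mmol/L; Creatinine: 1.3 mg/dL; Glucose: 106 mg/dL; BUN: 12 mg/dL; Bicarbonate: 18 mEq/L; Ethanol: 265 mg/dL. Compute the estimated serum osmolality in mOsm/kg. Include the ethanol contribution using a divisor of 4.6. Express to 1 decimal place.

Calculated osmolality = 2·Na + glucose/18 + BUN/2.8 + ethanol/4.6
= 2·141 + 106/18 + 12/2.8 + 265/4.6
= 282 + 5.89 + 4.29 + 57.61
= 349.79 mOsm/kg

349.8 mOsm/kg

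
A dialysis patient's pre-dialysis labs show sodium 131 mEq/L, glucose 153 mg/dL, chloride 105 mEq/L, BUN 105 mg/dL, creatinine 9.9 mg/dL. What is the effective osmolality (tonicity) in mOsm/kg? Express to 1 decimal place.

Effective osmolality excludes urea (freely permeant across cell membranes):
2·Na + glucose/18
= 2·131 + 153/18
= 262 + 8.5
= 270.5 mOsm/kg

270.5 mOsm/kg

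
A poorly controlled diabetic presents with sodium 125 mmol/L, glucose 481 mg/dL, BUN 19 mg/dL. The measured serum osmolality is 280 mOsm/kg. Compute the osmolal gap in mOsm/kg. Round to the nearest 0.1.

-3.5 mOsm/kg

Calculated osmolality = 2·Na + glucose/18 + BUN/2.8
= 2·125 + 481/18 + 19/2.8
= 250 + 26.72 + 6.79
= 283.51 mOsm/kg ≈ 283.5 mOsm/kg
Osmolar gap = measured − calculated = 280 − 283.5 = -3.5 mOsm/kg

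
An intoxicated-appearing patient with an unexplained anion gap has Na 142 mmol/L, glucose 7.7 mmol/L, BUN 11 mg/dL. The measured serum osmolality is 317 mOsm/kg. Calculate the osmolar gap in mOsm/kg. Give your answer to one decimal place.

21.4 mOsm/kg

Calculated osmolality = 2·Na + glucose + BUN/2.8
= 2·142 + 7.7 + 11/2.8
= 284 + 7.70 + 3.93
= 295.63 mOsm/kg ≈ 295.6 mOsm/kg
Osmolar gap = measured − calculated = 317 − 295.6 = 21.4 mOsm/kg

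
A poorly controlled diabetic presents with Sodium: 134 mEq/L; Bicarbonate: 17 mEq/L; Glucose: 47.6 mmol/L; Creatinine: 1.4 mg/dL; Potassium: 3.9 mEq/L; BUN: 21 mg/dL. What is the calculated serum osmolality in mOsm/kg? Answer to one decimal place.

Calculated osmolality = 2·Na + glucose + BUN/2.8
= 2·134 + 47.6 + 21/2.8
= 268 + 47.60 + 7.50
= 323.1 mOsm/kg

323.1 mOsm/kg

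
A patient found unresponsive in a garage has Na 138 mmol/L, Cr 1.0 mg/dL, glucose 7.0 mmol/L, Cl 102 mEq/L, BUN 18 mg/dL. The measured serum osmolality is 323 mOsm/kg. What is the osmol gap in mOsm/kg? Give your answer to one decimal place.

Calculated osmolality = 2·Na + glucose + BUN/2.8
= 2·138 + 7 + 18/2.8
= 276 + 7 + 6.43
= 289.43 mOsm/kg ≈ 289.4 mOsm/kg
Osmolar gap = measured − calculated = 323 − 289.4 = 33.6 mOsm/kg

33.6 mOsm/kg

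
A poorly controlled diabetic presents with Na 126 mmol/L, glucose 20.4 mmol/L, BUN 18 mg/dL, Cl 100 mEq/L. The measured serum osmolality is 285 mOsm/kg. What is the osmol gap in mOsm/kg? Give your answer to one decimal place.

Calculated osmolality = 2·Na + glucose + BUN/2.8
= 2·126 + 20.4 + 18/2.8
= 252 + 20.40 + 6.43
= 278.83 mOsm/kg ≈ 278.8 mOsm/kg
Osmolar gap = measured − calculated = 285 − 278.8 = 6.2 mOsm/kg

6.2 mOsm/kg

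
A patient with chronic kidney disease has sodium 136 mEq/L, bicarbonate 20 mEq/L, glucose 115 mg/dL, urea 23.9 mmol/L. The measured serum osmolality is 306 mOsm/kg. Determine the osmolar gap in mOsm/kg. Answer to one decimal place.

3.7 mOsm/kg

Calculated osmolality = 2·Na + glucose/18 + urea
= 2·136 + 115/18 + 23.9
= 272 + 6.39 + 23.90
= 302.29 mOsm/kg ≈ 302.3 mOsm/kg
Osmolar gap = measured − calculated = 306 − 302.3 = 3.7 mOsm/kg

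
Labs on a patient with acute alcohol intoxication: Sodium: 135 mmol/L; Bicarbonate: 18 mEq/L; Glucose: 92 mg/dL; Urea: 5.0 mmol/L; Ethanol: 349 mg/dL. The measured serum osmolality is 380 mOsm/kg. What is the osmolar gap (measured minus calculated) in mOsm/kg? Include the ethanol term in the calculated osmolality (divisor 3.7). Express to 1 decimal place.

5.6 mOsm/kg

Calculated osmolality = 2·Na + glucose/18 + urea + ethanol/3.7
= 2·135 + 92/18 + 5 + 349/3.7
= 270 + 5.11 + 5 + 94.32
= 374.43 mOsm/kg ≈ 374.4 mOsm/kg
Osmolar gap = measured − calculated = 380 − 374.4 = 5.6 mOsm/kg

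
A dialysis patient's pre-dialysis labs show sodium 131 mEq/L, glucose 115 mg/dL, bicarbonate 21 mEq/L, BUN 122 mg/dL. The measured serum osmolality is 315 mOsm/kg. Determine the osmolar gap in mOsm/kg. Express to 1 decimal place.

Calculated osmolality = 2·Na + glucose/18 + BUN/2.8
= 2·131 + 115/18 + 122/2.8
= 262 + 6.39 + 43.57
= 311.96 mOsm/kg ≈ 312.0 mOsm/kg
Osmolar gap = measured − calculated = 315 − 312.0 = 3.0 mOsm/kg

3.0 mOsm/kg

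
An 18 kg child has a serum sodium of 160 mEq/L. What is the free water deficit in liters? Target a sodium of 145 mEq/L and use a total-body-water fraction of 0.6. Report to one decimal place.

1.1 L

TBW = 0.6 · 18 = 10.8 L
Free water deficit = TBW · (Na/145 − 1)
= 10.8 · (160/145 − 1)
= 10.8 · 0.1034
= 1.12 L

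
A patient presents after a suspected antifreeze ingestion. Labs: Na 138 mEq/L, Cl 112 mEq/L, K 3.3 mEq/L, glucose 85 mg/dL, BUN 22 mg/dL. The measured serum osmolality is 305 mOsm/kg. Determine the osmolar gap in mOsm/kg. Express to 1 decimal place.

16.4 mOsm/kg

Calculated osmolality = 2·Na + glucose/18 + BUN/2.8
= 2·138 + 85/18 + 22/2.8
= 276 + 4.72 + 7.86
= 288.58 mOsm/kg ≈ 288.6 mOsm/kg
Osmolar gap = measured − calculated = 305 − 288.6 = 16.4 mOsm/kg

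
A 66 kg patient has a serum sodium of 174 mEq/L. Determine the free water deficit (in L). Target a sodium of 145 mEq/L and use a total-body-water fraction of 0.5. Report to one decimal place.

TBW = 0.5 · 66 = 33 L
Free water deficit = TBW · (Na/145 − 1)
= 33 · (174/145 − 1)
= 33 · 0.2
= 6.6 L

6.6 L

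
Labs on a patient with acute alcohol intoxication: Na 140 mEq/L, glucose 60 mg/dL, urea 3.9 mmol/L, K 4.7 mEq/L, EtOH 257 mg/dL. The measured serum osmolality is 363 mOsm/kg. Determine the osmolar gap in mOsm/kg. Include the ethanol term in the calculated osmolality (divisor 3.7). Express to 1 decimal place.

Calculated osmolality = 2·Na + glucose/18 + urea + ethanol/3.7
= 2·140 + 60/18 + 3.9 + 257/3.7
= 280 + 3.33 + 3.90 + 69.46
= 356.69 mOsm/kg ≈ 356.7 mOsm/kg
Osmolar gap = measured − calculated = 363 − 356.7 = 6.3 mOsm/kg

6.3 mOsm/kg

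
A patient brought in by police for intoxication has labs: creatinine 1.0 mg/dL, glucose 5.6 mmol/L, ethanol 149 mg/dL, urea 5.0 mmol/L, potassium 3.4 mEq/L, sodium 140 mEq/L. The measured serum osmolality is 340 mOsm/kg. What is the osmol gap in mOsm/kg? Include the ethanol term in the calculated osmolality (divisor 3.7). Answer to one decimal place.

Calculated osmolality = 2·Na + glucose + urea + ethanol/3.7
= 2·140 + 5.6 + 5 + 149/3.7
= 280 + 5.60 + 5 + 40.27
= 330.87 mOsm/kg ≈ 330.9 mOsm/kg
Osmolar gap = measured − calculated = 340 − 330.9 = 9.1 mOsm/kg

9.1 mOsm/kg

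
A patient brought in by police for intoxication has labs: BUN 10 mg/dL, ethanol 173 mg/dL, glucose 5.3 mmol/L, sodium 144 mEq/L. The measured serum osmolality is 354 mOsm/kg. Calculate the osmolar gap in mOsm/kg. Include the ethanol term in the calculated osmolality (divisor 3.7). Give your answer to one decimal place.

10.4 mOsm/kg

Calculated osmolality = 2·Na + glucose + BUN/2.8 + ethanol/3.7
= 2·144 + 5.3 + 10/2.8 + 173/3.7
= 288 + 5.30 + 3.57 + 46.76
= 343.63 mOsm/kg ≈ 343.6 mOsm/kg
Osmolar gap = measured − calculated = 354 − 343.6 = 10.4 mOsm/kg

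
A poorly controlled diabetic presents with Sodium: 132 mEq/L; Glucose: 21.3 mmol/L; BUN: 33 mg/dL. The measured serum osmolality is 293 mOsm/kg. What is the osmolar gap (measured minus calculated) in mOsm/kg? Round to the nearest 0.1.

-4.1 mOsm/kg

Calculated osmolality = 2·Na + glucose + BUN/2.8
= 2·132 + 21.3 + 33/2.8
= 264 + 21.30 + 11.79
= 297.09 mOsm/kg ≈ 297.1 mOsm/kg
Osmolar gap = measured − calculated = 293 − 297.1 = -4.1 mOsm/kg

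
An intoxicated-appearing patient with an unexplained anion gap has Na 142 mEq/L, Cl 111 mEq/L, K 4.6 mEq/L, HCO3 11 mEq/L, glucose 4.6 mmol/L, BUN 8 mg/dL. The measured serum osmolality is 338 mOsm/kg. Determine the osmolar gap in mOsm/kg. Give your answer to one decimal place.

46.5 mOsm/kg

Calculated osmolality = 2·Na + glucose + BUN/2.8
= 2·142 + 4.6 + 8/2.8
= 284 + 4.60 + 2.86
= 291.46 mOsm/kg ≈ 291.5 mOsm/kg
Osmolar gap = measured − calculated = 338 − 291.5 = 46.5 mOsm/kg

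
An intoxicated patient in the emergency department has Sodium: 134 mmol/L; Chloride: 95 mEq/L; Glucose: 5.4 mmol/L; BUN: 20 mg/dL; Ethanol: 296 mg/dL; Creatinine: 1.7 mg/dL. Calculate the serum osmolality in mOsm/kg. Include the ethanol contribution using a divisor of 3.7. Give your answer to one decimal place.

360.5 mOsm/kg

Calculated osmolality = 2·Na + glucose + BUN/2.8 + ethanol/3.7
= 2·134 + 5.4 + 20/2.8 + 296/3.7
= 268 + 5.40 + 7.14 + 80
= 360.54 mOsm/kg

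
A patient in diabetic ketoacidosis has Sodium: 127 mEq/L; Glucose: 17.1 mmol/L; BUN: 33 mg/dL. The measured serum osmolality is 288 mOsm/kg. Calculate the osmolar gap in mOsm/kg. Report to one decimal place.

Calculated osmolality = 2·Na + glucose + BUN/2.8
= 2·127 + 17.1 + 33/2.8
= 254 + 17.10 + 11.79
= 282.89 mOsm/kg ≈ 282.9 mOsm/kg
Osmolar gap = measured − calculated = 288 − 282.9 = 5.1 mOsm/kg

5.1 mOsm/kg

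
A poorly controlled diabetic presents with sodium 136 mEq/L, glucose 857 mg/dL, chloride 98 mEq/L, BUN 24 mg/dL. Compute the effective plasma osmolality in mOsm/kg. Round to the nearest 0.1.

319.6 mOsm/kg

Effective osmolality excludes urea (freely permeant across cell membranes):
2·Na + glucose/18
= 2·136 + 857/18
= 272 + 47.61
= 319.61 mOsm/kg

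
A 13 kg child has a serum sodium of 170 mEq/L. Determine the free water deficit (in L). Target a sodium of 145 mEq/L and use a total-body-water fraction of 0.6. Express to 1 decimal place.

TBW = 0.6 · 13 = 7.8 L
Free water deficit = TBW · (Na/145 − 1)
= 7.8 · (170/145 − 1)
= 7.8 · 0.1724
= 1.34 L

1.3 L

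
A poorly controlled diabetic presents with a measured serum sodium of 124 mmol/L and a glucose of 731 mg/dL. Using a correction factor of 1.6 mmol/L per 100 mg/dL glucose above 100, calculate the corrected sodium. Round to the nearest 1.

Corrected Na = measured Na + 1.6 · (glucose − 100)/100
= 124 + 1.6 · (731 − 100)/100
= 124 + 10.1
= 134.1 mmol/L

134 mmol/L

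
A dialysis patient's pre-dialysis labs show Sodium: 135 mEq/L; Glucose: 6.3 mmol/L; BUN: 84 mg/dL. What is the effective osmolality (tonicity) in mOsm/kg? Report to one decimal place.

Effective osmolality excludes urea (freely permeant across cell membranes):
2·Na + glucose
= 2·135 + 6.3
= 270 + 6.3
= 276.3 mOsm/kg

276.3 mOsm/kg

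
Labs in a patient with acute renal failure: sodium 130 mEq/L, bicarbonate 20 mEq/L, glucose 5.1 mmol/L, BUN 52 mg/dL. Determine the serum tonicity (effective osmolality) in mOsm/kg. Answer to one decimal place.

Effective osmolality excludes urea (freely permeant across cell membranes):
2·Na + glucose
= 2·130 + 5.1
= 260 + 5.1
= 265.1 mOsm/kg

265.1 mOsm/kg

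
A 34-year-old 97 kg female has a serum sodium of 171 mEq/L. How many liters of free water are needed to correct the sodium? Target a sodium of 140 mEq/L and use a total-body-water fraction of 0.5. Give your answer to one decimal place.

10.7 L

TBW = 0.5 · 97 = 48.5 L
Free water deficit = TBW · (Na/140 − 1)
= 48.5 · (171/140 − 1)
= 48.5 · 0.2214
= 10.74 L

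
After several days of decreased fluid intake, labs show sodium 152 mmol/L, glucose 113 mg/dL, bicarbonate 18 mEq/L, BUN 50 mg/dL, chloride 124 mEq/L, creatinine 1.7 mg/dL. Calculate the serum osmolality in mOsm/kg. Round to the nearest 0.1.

Calculated osmolality = 2·Na + glucose/18 + BUN/2.8
= 2·152 + 113/18 + 50/2.8
= 304 + 6.28 + 17.86
= 328.14 mOsm/kg

328.1 mOsm/kg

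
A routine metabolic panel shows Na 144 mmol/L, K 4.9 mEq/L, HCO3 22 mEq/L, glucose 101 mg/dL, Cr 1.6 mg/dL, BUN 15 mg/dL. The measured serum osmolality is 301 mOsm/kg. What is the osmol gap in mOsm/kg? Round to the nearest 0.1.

2.0 mOsm/kg

Calculated osmolality = 2·Na + glucose/18 + BUN/2.8
= 2·144 + 101/18 + 15/2.8
= 288 + 5.61 + 5.36
= 298.97 mOsm/kg ≈ 299.0 mOsm/kg
Osmolar gap = measured − calculated = 301 − 299.0 = 2.0 mOsm/kg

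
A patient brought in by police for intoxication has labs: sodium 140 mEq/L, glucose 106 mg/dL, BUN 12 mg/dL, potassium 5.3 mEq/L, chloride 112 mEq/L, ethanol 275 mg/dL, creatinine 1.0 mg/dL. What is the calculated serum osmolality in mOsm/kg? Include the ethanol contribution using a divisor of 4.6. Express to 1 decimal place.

350.0 mOsm/kg

Calculated osmolality = 2·Na + glucose/18 + BUN/2.8 + ethanol/4.6
= 2·140 + 106/18 + 12/2.8 + 275/4.6
= 280 + 5.89 + 4.29 + 59.78
= 349.96 mOsm/kg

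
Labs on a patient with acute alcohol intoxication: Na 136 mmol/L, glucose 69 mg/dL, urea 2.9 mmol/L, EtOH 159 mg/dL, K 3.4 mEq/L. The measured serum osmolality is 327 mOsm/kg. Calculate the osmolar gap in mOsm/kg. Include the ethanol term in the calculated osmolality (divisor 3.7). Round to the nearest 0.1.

5.3 mOsm/kg

Calculated osmolality = 2·Na + glucose/18 + urea + ethanol/3.7
= 2·136 + 69/18 + 2.9 + 159/3.7
= 272 + 3.83 + 2.90 + 42.97
= 321.7 mOsm/kg ≈ 321.7 mOsm/kg
Osmolar gap = measured − calculated = 327 − 321.7 = 5.3 mOsm/kg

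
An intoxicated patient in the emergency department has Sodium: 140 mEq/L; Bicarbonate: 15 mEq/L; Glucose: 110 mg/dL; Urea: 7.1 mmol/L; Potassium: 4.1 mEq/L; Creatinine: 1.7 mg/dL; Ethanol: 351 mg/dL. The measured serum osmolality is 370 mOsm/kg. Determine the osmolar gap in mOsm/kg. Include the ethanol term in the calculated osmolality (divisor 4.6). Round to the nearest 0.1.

0.5 mOsm/kg

Calculated osmolality = 2·Na + glucose/18 + urea + ethanol/4.6
= 2·140 + 110/18 + 7.1 + 351/4.6
= 280 + 6.11 + 7.10 + 76.30
= 369.51 mOsm/kg ≈ 369.5 mOsm/kg
Osmolar gap = measured − calculated = 370 − 369.5 = 0.5 mOsm/kg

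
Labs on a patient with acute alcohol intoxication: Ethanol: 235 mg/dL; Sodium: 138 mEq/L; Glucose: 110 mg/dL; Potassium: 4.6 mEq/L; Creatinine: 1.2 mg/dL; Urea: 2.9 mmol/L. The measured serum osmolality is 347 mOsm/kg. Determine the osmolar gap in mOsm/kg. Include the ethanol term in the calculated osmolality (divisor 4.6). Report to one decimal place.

10.9 mOsm/kg

Calculated osmolality = 2·Na + glucose/18 + urea + ethanol/4.6
= 2·138 + 110/18 + 2.9 + 235/4.6
= 276 + 6.11 + 2.90 + 51.09
= 336.1 mOsm/kg ≈ 336.1 mOsm/kg
Osmolar gap = measured − calculated = 347 − 336.1 = 10.9 mOsm/kg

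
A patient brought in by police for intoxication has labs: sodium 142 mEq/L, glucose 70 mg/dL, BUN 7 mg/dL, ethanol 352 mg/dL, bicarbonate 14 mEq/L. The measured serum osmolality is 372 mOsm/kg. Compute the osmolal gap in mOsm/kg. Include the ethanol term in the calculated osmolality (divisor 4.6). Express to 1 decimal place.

5.1 mOsm/kg

Calculated osmolality = 2·Na + glucose/18 + BUN/2.8 + ethanol/4.6
= 2·142 + 70/18 + 7/2.8 + 352/4.6
= 284 + 3.89 + 2.50 + 76.52
= 366.91 mOsm/kg ≈ 366.9 mOsm/kg
Osmolar gap = measured − calculated = 372 − 366.9 = 5.1 mOsm/kg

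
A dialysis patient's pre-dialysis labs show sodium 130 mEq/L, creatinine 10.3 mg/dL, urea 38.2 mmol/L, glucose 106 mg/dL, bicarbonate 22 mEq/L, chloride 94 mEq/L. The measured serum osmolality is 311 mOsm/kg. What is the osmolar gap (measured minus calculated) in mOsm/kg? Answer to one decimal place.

Calculated osmolality = 2·Na + glucose/18 + urea
= 2·130 + 106/18 + 38.2
= 260 + 5.89 + 38.20
= 304.09 mOsm/kg ≈ 304.1 mOsm/kg
Osmolar gap = measured − calculated = 311 − 304.1 = 6.9 mOsm/kg

6.9 mOsm/kg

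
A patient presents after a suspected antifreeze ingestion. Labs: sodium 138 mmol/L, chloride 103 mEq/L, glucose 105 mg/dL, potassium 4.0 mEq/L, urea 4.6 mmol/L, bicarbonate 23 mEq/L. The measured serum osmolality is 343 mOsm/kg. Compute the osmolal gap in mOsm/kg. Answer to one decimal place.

56.6 mOsm/kg

Calculated osmolality = 2·Na + glucose/18 + urea
= 2·138 + 105/18 + 4.6
= 276 + 5.83 + 4.60
= 286.43 mOsm/kg ≈ 286.4 mOsm/kg
Osmolar gap = measured − calculated = 343 − 286.4 = 56.6 mOsm/kg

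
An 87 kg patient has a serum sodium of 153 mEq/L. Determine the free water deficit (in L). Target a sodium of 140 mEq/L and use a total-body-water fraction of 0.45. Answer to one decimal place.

TBW = 0.45 · 87 = 39.15 L
Free water deficit = TBW · (Na/140 − 1)
= 39.15 · (153/140 − 1)
= 39.15 · 0.0929
= 3.64 L

3.6 L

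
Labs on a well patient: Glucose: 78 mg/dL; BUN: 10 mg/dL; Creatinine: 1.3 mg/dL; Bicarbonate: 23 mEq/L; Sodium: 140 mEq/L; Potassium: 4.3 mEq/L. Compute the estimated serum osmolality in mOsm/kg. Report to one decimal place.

287.9 mOsm/kg

Calculated osmolality = 2·Na + glucose/18 + BUN/2.8
= 2·140 + 78/18 + 10/2.8
= 280 + 4.33 + 3.57
= 287.9 mOsm/kg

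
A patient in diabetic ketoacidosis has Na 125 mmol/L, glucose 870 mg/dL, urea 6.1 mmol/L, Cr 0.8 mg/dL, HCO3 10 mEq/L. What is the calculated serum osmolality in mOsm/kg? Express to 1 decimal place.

Calculated osmolality = 2·Na + glucose/18 + urea
= 2·125 + 870/18 + 6.1
= 250 + 48.33 + 6.10
= 304.43 mOsm/kg

304.4 mOsm/kg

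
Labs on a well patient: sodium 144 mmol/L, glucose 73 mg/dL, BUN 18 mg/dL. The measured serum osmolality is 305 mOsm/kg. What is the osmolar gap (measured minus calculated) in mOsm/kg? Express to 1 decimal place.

6.5 mOsm/kg

Calculated osmolality = 2·Na + glucose/18 + BUN/2.8
= 2·144 + 73/18 + 18/2.8
= 288 + 4.06 + 6.43
= 298.49 mOsm/kg ≈ 298.5 mOsm/kg
Osmolar gap = measured − calculated = 305 − 298.5 = 6.5 mOsm/kg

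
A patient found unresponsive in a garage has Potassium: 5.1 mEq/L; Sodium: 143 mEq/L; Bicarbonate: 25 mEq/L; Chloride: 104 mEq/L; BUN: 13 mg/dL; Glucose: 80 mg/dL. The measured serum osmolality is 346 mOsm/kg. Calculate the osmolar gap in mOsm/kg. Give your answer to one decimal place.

Calculated osmolality = 2·Na + glucose/18 + BUN/2.8
= 2·143 + 80/18 + 13/2.8
= 286 + 4.44 + 4.64
= 295.08 mOsm/kg ≈ 295.1 mOsm/kg
Osmolar gap = measured − calculated = 346 − 295.1 = 50.9 mOsm/kg

50.9 mOsm/kg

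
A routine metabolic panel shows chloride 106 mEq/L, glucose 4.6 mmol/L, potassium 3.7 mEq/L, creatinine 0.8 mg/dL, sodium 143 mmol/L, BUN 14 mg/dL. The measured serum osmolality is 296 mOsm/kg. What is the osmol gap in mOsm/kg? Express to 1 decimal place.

Calculated osmolality = 2·Na + glucose + BUN/2.8
= 2·143 + 4.6 + 14/2.8
= 286 + 4.60 + 5
= 295.6 mOsm/kg ≈ 295.6 mOsm/kg
Osmolar gap = measured − calculated = 296 − 295.6 = 0.4 mOsm/kg

0.4 mOsm/kg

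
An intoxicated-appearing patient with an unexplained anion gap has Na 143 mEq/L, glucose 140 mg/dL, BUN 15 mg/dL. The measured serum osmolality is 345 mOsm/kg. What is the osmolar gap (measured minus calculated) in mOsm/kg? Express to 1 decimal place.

Calculated osmolality = 2·Na + glucose/18 + BUN/2.8
= 2·143 + 140/18 + 15/2.8
= 286 + 7.78 + 5.36
= 299.14 mOsm/kg ≈ 299.1 mOsm/kg
Osmolar gap = measured − calculated = 345 − 299.1 = 45.9 mOsm/kg

45.9 mOsm/kg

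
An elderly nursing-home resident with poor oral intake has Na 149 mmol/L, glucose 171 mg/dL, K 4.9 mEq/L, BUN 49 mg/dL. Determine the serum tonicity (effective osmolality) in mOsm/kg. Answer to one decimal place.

Effective osmolality excludes urea (freely permeant across cell membranes):
2·Na + glucose/18
= 2·149 + 171/18
= 298 + 9.5
= 307.5 mOsm/kg

307.5 mOsm/kg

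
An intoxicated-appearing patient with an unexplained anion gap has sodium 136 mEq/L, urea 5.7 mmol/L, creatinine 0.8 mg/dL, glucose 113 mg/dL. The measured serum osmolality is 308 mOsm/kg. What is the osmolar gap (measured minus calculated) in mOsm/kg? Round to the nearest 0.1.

24.0 mOsm/kg

Calculated osmolality = 2·Na + glucose/18 + urea
= 2·136 + 113/18 + 5.7
= 272 + 6.28 + 5.70
= 283.98 mOsm/kg ≈ 284.0 mOsm/kg
Osmolar gap = measured − calculated = 308 − 284.0 = 24.0 mOsm/kg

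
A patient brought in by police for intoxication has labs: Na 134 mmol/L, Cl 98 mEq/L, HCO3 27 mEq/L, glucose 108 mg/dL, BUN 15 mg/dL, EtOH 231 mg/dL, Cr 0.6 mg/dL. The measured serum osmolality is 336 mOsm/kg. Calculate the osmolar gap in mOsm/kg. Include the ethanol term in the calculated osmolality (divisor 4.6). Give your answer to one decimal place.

6.4 mOsm/kg

Calculated osmolality = 2·Na + glucose/18 + BUN/2.8 + ethanol/4.6
= 2·134 + 108/18 + 15/2.8 + 231/4.6
= 268 + 6 + 5.36 + 50.22
= 329.58 mOsm/kg ≈ 329.6 mOsm/kg
Osmolar gap = measured − calculated = 336 − 329.6 = 6.4 mOsm/kg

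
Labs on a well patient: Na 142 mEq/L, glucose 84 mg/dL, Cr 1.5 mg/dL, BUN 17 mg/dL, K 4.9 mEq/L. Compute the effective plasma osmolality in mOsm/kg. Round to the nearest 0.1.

Effective osmolality excludes urea (freely permeant across cell membranes):
2·Na + glucose/18
= 2·142 + 84/18
= 284 + 4.67
= 288.67 mOsm/kg

288.7 mOsm/kg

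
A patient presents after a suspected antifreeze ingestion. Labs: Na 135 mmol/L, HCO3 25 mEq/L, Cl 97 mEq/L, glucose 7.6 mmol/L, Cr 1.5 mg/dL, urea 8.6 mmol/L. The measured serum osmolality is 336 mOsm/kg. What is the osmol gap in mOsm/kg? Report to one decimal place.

49.8 mOsm/kg

Calculated osmolality = 2·Na + glucose + urea
= 2·135 + 7.6 + 8.6
= 270 + 7.60 + 8.60
= 286.2 mOsm/kg ≈ 286.2 mOsm/kg
Osmolar gap = measured − calculated = 336 − 286.2 = 49.8 mOsm/kg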